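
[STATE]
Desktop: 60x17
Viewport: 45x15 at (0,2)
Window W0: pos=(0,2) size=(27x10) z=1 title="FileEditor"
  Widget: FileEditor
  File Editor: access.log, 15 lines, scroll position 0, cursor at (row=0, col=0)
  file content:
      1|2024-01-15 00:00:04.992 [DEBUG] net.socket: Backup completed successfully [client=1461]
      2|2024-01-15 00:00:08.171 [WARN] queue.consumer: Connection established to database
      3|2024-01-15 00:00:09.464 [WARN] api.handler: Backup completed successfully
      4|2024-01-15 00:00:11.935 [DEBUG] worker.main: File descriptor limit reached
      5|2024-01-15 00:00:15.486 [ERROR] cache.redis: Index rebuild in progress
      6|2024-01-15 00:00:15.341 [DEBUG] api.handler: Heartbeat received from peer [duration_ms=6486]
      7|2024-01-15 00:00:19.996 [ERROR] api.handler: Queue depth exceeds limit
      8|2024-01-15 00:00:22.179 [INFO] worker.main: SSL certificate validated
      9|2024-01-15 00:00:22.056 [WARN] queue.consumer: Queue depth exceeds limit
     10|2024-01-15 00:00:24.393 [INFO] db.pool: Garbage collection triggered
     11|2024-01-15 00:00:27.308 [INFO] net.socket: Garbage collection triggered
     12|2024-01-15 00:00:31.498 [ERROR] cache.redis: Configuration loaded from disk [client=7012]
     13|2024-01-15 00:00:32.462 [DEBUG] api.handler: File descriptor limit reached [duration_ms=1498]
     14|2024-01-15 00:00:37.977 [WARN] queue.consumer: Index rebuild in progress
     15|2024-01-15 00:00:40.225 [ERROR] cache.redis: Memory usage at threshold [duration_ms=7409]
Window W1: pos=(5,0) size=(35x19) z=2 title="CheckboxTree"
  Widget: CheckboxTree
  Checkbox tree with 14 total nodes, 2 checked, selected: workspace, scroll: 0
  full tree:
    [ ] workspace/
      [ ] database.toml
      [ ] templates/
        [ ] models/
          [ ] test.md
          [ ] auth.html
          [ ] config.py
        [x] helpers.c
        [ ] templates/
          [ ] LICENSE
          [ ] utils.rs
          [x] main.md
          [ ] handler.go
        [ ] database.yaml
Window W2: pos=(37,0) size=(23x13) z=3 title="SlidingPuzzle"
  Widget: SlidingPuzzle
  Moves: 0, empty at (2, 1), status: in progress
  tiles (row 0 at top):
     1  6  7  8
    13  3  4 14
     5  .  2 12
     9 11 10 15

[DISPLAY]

┏━━━━┠───────────────────────────────┠───────
┃ Fil┃>[-] workspace/                ┃┌────┬─
┠────┃   [ ] database.toml           ┃│  1 │ 
┃█024┃   [-] templates/              ┃├────┼─
┃2024┃     [ ] models/               ┃│ 13 │ 
┃2024┃       [ ] test.md             ┃├────┼─
┃2024┃       [ ] auth.html           ┃│  5 │ 
┃2024┃       [ ] config.py           ┃├────┼─
┃2024┃     [x] helpers.c             ┃│  9 │ 
┗━━━━┃     [-] templates/            ┃└────┴─
     ┃       [ ] LICENSE             ┗━━━━━━━
     ┃       [ ] utils.rs              ┃     
     ┃       [x] main.md               ┃     
     ┃       [ ] handler.go            ┃     
     ┃     [ ] database.yaml           ┃     


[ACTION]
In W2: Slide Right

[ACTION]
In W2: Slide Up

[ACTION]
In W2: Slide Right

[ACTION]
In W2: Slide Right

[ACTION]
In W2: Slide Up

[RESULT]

┏━━━━┠───────────────────────────────┠───────
┃ Fil┃>[-] workspace/                ┃┌────┬─
┠────┃   [ ] database.toml           ┃│  1 │ 
┃█024┃   [-] templates/              ┃├────┼─
┃2024┃     [ ] models/               ┃│ 13 │ 
┃2024┃       [ ] test.md             ┃├────┼─
┃2024┃       [ ] auth.html           ┃│  9 │ 
┃2024┃       [ ] config.py           ┃├────┼─
┃2024┃     [x] helpers.c             ┃│    │ 
┗━━━━┃     [-] templates/            ┃└────┴─
     ┃       [ ] LICENSE             ┗━━━━━━━
     ┃       [ ] utils.rs              ┃     
     ┃       [x] main.md               ┃     
     ┃       [ ] handler.go            ┃     
     ┃     [ ] database.yaml           ┃     


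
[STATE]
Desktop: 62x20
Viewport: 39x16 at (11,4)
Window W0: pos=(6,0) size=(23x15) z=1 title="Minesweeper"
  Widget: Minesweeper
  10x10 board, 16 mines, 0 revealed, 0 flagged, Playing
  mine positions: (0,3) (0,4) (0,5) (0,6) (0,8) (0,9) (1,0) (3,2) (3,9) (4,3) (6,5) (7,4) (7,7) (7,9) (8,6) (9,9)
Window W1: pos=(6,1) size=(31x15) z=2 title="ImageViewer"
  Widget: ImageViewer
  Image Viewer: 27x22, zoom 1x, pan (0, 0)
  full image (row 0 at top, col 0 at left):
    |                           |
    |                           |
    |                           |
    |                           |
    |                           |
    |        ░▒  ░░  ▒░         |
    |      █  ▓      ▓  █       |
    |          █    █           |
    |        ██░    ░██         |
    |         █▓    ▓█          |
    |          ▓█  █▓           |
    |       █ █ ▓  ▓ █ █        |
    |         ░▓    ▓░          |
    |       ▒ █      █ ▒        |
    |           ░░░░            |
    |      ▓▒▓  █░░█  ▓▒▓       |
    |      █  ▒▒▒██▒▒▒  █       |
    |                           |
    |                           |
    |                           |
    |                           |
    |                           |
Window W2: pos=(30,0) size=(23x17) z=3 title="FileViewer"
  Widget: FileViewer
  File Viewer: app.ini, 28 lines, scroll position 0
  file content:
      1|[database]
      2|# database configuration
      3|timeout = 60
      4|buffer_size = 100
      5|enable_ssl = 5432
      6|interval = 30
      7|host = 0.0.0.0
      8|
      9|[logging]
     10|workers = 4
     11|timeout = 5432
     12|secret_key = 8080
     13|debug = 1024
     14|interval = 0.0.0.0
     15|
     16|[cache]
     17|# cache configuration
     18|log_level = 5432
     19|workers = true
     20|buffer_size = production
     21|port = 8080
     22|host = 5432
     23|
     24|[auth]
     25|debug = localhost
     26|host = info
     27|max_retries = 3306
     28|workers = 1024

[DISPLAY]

                   ┃# database configur
                   ┃timeout = 60       
                   ┃buffer_size = 100  
                   ┃enable_ssl = 5432  
                   ┃interval = 30      
    ░▒  ░░  ▒░     ┃host = 0.0.0.0     
  █  ▓      ▓  █   ┃                   
      █    █       ┃[logging]          
    ██░    ░██     ┃workers = 4        
     █▓    ▓█      ┃timeout = 5432     
      ▓█  █▓       ┃secret_key = 8080  
━━━━━━━━━━━━━━━━━━━┃debug = 1024       
                   ┗━━━━━━━━━━━━━━━━━━━
                                       
                                       
                                       


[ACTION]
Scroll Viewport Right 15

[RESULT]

       ┃# database configura█┃         
       ┃timeout = 60        ░┃         
       ┃buffer_size = 100   ░┃         
       ┃enable_ssl = 5432   ░┃         
       ┃interval = 30       ░┃         
▒░     ┃host = 0.0.0.0      ░┃         
▓  █   ┃                    ░┃         
       ┃[logging]           ░┃         
██     ┃workers = 4         ░┃         
█      ┃timeout = 5432      ░┃         
       ┃secret_key = 8080   ░┃         
━━━━━━━┃debug = 1024        ▼┃         
       ┗━━━━━━━━━━━━━━━━━━━━━┛         
                                       
                                       
                                       


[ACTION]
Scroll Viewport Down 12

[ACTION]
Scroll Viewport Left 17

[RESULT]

┃                       ┃# database con
┃                       ┃timeout = 60  
┃                       ┃buffer_size = 
┃                       ┃enable_ssl = 5
┃                       ┃interval = 30 
┃        ░▒  ░░  ▒░     ┃host = 0.0.0.0
┃      █  ▓      ▓  █   ┃              
┃          █    █       ┃[logging]     
┃        ██░    ░██     ┃workers = 4   
┃         █▓    ▓█      ┃timeout = 5432
┃          ▓█  █▓       ┃secret_key = 8
┗━━━━━━━━━━━━━━━━━━━━━━━┃debug = 1024  
                        ┗━━━━━━━━━━━━━━
                                       
                                       
                                       


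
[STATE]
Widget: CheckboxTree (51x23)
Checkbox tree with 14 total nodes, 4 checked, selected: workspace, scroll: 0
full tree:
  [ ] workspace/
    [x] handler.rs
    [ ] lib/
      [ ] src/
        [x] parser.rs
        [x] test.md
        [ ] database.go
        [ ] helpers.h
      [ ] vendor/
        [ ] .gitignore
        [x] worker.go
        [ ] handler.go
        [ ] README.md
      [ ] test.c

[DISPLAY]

>[-] workspace/                                    
   [x] handler.rs                                  
   [-] lib/                                        
     [-] src/                                      
       [x] parser.rs                               
       [x] test.md                                 
       [ ] database.go                             
       [ ] helpers.h                               
     [-] vendor/                                   
       [ ] .gitignore                              
       [x] worker.go                               
       [ ] handler.go                              
       [ ] README.md                               
     [ ] test.c                                    
                                                   
                                                   
                                                   
                                                   
                                                   
                                                   
                                                   
                                                   
                                                   


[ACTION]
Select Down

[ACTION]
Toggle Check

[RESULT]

 [-] workspace/                                    
>  [ ] handler.rs                                  
   [-] lib/                                        
     [-] src/                                      
       [x] parser.rs                               
       [x] test.md                                 
       [ ] database.go                             
       [ ] helpers.h                               
     [-] vendor/                                   
       [ ] .gitignore                              
       [x] worker.go                               
       [ ] handler.go                              
       [ ] README.md                               
     [ ] test.c                                    
                                                   
                                                   
                                                   
                                                   
                                                   
                                                   
                                                   
                                                   
                                                   


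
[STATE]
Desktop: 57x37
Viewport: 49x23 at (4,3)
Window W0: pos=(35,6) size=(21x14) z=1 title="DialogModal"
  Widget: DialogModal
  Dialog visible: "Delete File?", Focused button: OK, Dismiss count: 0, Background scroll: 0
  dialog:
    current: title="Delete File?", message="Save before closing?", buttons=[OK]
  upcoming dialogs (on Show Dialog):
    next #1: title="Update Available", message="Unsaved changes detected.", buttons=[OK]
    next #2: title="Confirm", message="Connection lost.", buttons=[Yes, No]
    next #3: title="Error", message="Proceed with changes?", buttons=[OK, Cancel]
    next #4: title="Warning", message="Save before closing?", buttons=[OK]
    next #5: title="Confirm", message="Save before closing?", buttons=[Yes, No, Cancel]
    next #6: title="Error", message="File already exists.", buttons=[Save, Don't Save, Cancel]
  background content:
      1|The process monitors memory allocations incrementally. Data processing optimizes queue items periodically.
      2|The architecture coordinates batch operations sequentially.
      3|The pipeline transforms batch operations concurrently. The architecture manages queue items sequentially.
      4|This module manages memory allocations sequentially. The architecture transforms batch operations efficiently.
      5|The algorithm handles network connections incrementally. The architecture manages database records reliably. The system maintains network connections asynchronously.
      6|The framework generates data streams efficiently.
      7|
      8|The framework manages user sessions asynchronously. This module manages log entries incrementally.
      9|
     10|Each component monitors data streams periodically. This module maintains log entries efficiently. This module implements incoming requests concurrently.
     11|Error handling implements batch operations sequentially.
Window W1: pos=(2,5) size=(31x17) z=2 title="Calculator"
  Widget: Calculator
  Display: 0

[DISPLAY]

                                                 
                                                 
━━━━━━━━━━━━━━━━━━━━━━━━━━━━┓                    
Calculator                  ┃  ┏━━━━━━━━━━━━━━━━━
────────────────────────────┨  ┃ DialogModal     
                           0┃  ┠─────────────────
───┬───┬───┬───┐            ┃  ┃The process monit
 7 │ 8 │ 9 │ ÷ │            ┃  ┃The architecture 
───┼───┼───┼───┤            ┃  ┃Th┌─────────────┐
 4 │ 5 │ 6 │ × │            ┃  ┃Th│ Delete File?│
───┼───┼───┼───┤            ┃  ┃Th│Save before c│
 1 │ 2 │ 3 │ - │            ┃  ┃Th│     [OK]    │
───┼───┼───┼───┤            ┃  ┃  └─────────────┘
 0 │ . │ = │ + │            ┃  ┃The framework man
───┼───┼───┼───┤            ┃  ┃                 
 C │ MC│ MR│ M+│            ┃  ┃Each component mo
───┴───┴───┴───┘            ┃  ┗━━━━━━━━━━━━━━━━━
                            ┃                    
━━━━━━━━━━━━━━━━━━━━━━━━━━━━┛                    
                                                 
                                                 
                                                 
                                                 


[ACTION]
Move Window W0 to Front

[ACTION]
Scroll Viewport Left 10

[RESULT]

                                                 
                                                 
  ┏━━━━━━━━━━━━━━━━━━━━━━━━━━━━━┓                
  ┃ Calculator                  ┃  ┏━━━━━━━━━━━━━
  ┠─────────────────────────────┨  ┃ DialogModal 
  ┃                            0┃  ┠─────────────
  ┃┌───┬───┬───┬───┐            ┃  ┃The process m
  ┃│ 7 │ 8 │ 9 │ ÷ │            ┃  ┃The architect
  ┃├───┼───┼───┼───┤            ┃  ┃Th┌──────────
  ┃│ 4 │ 5 │ 6 │ × │            ┃  ┃Th│ Delete Fi
  ┃├───┼───┼───┼───┤            ┃  ┃Th│Save befor
  ┃│ 1 │ 2 │ 3 │ - │            ┃  ┃Th│     [OK] 
  ┃├───┼───┼───┼───┤            ┃  ┃  └──────────
  ┃│ 0 │ . │ = │ + │            ┃  ┃The framework
  ┃├───┼───┼───┼───┤            ┃  ┃             
  ┃│ C │ MC│ MR│ M+│            ┃  ┃Each componen
  ┃└───┴───┴───┴───┘            ┃  ┗━━━━━━━━━━━━━
  ┃                             ┃                
  ┗━━━━━━━━━━━━━━━━━━━━━━━━━━━━━┛                
                                                 
                                                 
                                                 
                                                 


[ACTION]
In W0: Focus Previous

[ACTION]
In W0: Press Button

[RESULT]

                                                 
                                                 
  ┏━━━━━━━━━━━━━━━━━━━━━━━━━━━━━┓                
  ┃ Calculator                  ┃  ┏━━━━━━━━━━━━━
  ┠─────────────────────────────┨  ┃ DialogModal 
  ┃                            0┃  ┠─────────────
  ┃┌───┬───┬───┬───┐            ┃  ┃The process m
  ┃│ 7 │ 8 │ 9 │ ÷ │            ┃  ┃The architect
  ┃├───┼───┼───┼───┤            ┃  ┃The pipeline 
  ┃│ 4 │ 5 │ 6 │ × │            ┃  ┃This module m
  ┃├───┼───┼───┼───┤            ┃  ┃The algorithm
  ┃│ 1 │ 2 │ 3 │ - │            ┃  ┃The framework
  ┃├───┼───┼───┼───┤            ┃  ┃             
  ┃│ 0 │ . │ = │ + │            ┃  ┃The framework
  ┃├───┼───┼───┼───┤            ┃  ┃             
  ┃│ C │ MC│ MR│ M+│            ┃  ┃Each componen
  ┃└───┴───┴───┴───┘            ┃  ┗━━━━━━━━━━━━━
  ┃                             ┃                
  ┗━━━━━━━━━━━━━━━━━━━━━━━━━━━━━┛                
                                                 
                                                 
                                                 
                                                 


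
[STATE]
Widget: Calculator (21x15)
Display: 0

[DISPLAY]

                    0
┌───┬───┬───┬───┐    
│ 7 │ 8 │ 9 │ ÷ │    
├───┼───┼───┼───┤    
│ 4 │ 5 │ 6 │ × │    
├───┼───┼───┼───┤    
│ 1 │ 2 │ 3 │ - │    
├───┼───┼───┼───┤    
│ 0 │ . │ = │ + │    
├───┼───┼───┼───┤    
│ C │ MC│ MR│ M+│    
└───┴───┴───┴───┘    
                     
                     
                     


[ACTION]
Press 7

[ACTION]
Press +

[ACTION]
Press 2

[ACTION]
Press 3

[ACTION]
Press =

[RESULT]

                   30
┌───┬───┬───┬───┐    
│ 7 │ 8 │ 9 │ ÷ │    
├───┼───┼───┼───┤    
│ 4 │ 5 │ 6 │ × │    
├───┼───┼───┼───┤    
│ 1 │ 2 │ 3 │ - │    
├───┼───┼───┼───┤    
│ 0 │ . │ = │ + │    
├───┼───┼───┼───┤    
│ C │ MC│ MR│ M+│    
└───┴───┴───┴───┘    
                     
                     
                     


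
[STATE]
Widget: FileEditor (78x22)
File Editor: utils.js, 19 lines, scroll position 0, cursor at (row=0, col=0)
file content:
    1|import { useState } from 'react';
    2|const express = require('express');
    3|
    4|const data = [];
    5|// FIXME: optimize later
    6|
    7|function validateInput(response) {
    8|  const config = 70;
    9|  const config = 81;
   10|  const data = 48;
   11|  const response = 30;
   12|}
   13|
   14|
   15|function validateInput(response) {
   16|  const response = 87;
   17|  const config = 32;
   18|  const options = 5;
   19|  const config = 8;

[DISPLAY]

█mport { useState } from 'react';                                            ▲
const express = require('express');                                          █
                                                                             ░
const data = [];                                                             ░
// FIXME: optimize later                                                     ░
                                                                             ░
function validateInput(response) {                                           ░
  const config = 70;                                                         ░
  const config = 81;                                                         ░
  const data = 48;                                                           ░
  const response = 30;                                                       ░
}                                                                            ░
                                                                             ░
                                                                             ░
function validateInput(response) {                                           ░
  const response = 87;                                                       ░
  const config = 32;                                                         ░
  const options = 5;                                                         ░
  const config = 8;                                                          ░
                                                                             ░
                                                                             ░
                                                                             ▼


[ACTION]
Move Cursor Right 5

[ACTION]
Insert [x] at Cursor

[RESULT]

imporx█ { useState } from 'react';                                           ▲
const express = require('express');                                          █
                                                                             ░
const data = [];                                                             ░
// FIXME: optimize later                                                     ░
                                                                             ░
function validateInput(response) {                                           ░
  const config = 70;                                                         ░
  const config = 81;                                                         ░
  const data = 48;                                                           ░
  const response = 30;                                                       ░
}                                                                            ░
                                                                             ░
                                                                             ░
function validateInput(response) {                                           ░
  const response = 87;                                                       ░
  const config = 32;                                                         ░
  const options = 5;                                                         ░
  const config = 8;                                                          ░
                                                                             ░
                                                                             ░
                                                                             ▼


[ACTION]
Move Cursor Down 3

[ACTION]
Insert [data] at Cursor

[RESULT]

imporxt { useState } from 'react';                                           ▲
const express = require('express');                                          █
                                                                             ░
const data█ata = [];                                                         ░
// FIXME: optimize later                                                     ░
                                                                             ░
function validateInput(response) {                                           ░
  const config = 70;                                                         ░
  const config = 81;                                                         ░
  const data = 48;                                                           ░
  const response = 30;                                                       ░
}                                                                            ░
                                                                             ░
                                                                             ░
function validateInput(response) {                                           ░
  const response = 87;                                                       ░
  const config = 32;                                                         ░
  const options = 5;                                                         ░
  const config = 8;                                                          ░
                                                                             ░
                                                                             ░
                                                                             ▼


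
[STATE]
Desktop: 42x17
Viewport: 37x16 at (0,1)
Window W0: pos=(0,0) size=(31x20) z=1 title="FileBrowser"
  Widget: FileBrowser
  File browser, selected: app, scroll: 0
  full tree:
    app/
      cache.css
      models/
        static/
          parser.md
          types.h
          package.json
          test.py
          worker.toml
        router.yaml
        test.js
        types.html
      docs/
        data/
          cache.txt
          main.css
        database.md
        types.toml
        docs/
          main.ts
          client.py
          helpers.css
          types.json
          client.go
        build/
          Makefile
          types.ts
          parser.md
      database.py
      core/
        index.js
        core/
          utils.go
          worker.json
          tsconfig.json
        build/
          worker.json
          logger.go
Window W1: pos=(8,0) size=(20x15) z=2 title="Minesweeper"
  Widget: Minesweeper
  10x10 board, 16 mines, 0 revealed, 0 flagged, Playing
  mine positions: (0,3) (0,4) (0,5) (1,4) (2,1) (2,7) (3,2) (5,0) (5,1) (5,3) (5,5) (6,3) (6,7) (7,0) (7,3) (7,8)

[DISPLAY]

┃ FileBr┃ Minesweeper      ┃  ┃      
┠───────┠──────────────────┨──┨      
┃> [-] a┃■■■■■■■■■■        ┃  ┃      
┃    cac┃■■■■■■■■■■        ┃  ┃      
┃    [+]┃■■■■■■■■■■        ┃  ┃      
┃    [+]┃■■■■■■■■■■        ┃  ┃      
┃    dat┃■■■■■■■■■■        ┃  ┃      
┃    [+]┃■■■■■■■■■■        ┃  ┃      
┃       ┃■■■■■■■■■■        ┃  ┃      
┃       ┃■■■■■■■■■■        ┃  ┃      
┃       ┃■■■■■■■■■■        ┃  ┃      
┃       ┃■■■■■■■■■■        ┃  ┃      
┃       ┃                  ┃  ┃      
┃       ┗━━━━━━━━━━━━━━━━━━┛  ┃      
┃                             ┃      
┃                             ┃      


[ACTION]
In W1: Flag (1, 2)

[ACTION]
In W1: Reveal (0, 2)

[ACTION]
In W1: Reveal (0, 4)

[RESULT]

┃ FileBr┃ Minesweeper      ┃  ┃      
┠───────┠──────────────────┨──┨      
┃> [-] a┃■■1✹✹✹■■■■        ┃  ┃      
┃    cac┃■■⚑■✹■■■■■        ┃  ┃      
┃    [+]┃■✹■■■■■✹■■        ┃  ┃      
┃    [+]┃■■✹■■■■■■■        ┃  ┃      
┃    dat┃■■■■■■■■■■        ┃  ┃      
┃    [+]┃✹✹■✹■✹■■■■        ┃  ┃      
┃       ┃■■■✹■■■✹■■        ┃  ┃      
┃       ┃✹■■✹■■■■✹■        ┃  ┃      
┃       ┃■■■■■■■■■■        ┃  ┃      
┃       ┃■■■■■■■■■■        ┃  ┃      
┃       ┃                  ┃  ┃      
┃       ┗━━━━━━━━━━━━━━━━━━┛  ┃      
┃                             ┃      
┃                             ┃      


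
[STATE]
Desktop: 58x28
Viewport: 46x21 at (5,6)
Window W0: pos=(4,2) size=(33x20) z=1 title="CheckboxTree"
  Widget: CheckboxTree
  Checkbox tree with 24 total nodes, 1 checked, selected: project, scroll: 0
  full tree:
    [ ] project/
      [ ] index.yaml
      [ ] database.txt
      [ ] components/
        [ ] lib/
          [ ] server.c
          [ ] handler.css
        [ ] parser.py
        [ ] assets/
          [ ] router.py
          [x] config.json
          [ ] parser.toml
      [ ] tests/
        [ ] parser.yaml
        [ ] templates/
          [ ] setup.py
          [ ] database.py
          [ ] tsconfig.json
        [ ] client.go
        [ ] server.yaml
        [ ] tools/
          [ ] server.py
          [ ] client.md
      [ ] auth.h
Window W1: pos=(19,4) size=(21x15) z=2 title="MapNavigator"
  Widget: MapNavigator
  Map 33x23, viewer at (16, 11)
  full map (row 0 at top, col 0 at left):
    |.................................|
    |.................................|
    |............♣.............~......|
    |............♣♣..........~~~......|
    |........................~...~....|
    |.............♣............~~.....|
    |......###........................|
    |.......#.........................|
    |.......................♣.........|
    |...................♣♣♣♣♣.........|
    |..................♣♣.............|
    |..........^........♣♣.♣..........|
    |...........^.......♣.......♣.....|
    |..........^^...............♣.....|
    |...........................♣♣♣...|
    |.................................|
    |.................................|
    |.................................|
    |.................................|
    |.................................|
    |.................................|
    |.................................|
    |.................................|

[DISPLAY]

   [ ] index.y┠───────────────────┨           
   [ ] databas┃##.................┃           
   [-] compone┃#..................┃           
     [ ] lib/ ┃................♣..┃           
       [ ] ser┃............♣♣♣♣♣..┃           
       [ ] han┃...........♣♣......┃           
     [ ] parse┃...^.....@..♣♣.♣...┃           
     [-] asset┃....^.......♣......┃           
       [ ] rou┃...^^..............┃           
       [x] con┃...................┃           
       [ ] par┃...................┃           
   [ ] tests/ ┃...................┃           
     [ ] parse┗━━━━━━━━━━━━━━━━━━━┛           
     [ ] templates/            ┃              
       [ ] setup.py            ┃              
━━━━━━━━━━━━━━━━━━━━━━━━━━━━━━━┛              
                                              
                                              
                                              
                                              
                                              


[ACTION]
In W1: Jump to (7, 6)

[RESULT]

   [ ] index.y┠───────────────────┨           
   [ ] databas┃  .................┃           
   [-] compone┃  ............♣....┃           
     [ ] lib/ ┃  ............♣♣...┃           
       [ ] ser┃  .................┃           
       [ ] han┃  .............♣...┃           
     [ ] parse┃  ......#@#........┃           
     [-] asset┃  .......#.........┃           
       [ ] rou┃  .................┃           
       [x] con┃  .................┃           
       [ ] par┃  .................┃           
   [ ] tests/ ┃  ..........^......┃           
     [ ] parse┗━━━━━━━━━━━━━━━━━━━┛           
     [ ] templates/            ┃              
       [ ] setup.py            ┃              
━━━━━━━━━━━━━━━━━━━━━━━━━━━━━━━┛              
                                              
                                              
                                              
                                              
                                              


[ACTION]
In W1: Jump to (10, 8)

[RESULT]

   [ ] index.y┠───────────────────┨           
   [ ] databas┃...........♣♣......┃           
   [-] compone┃...................┃           
     [ ] lib/ ┃............♣......┃           
       [ ] ser┃.....###...........┃           
       [ ] han┃......#............┃           
     [ ] parse┃.........@.........┃           
     [-] asset┃..................♣┃           
       [ ] rou┃.................♣♣┃           
       [x] con┃.........^........♣┃           
       [ ] par┃..........^.......♣┃           
   [ ] tests/ ┃.........^^........┃           
     [ ] parse┗━━━━━━━━━━━━━━━━━━━┛           
     [ ] templates/            ┃              
       [ ] setup.py            ┃              
━━━━━━━━━━━━━━━━━━━━━━━━━━━━━━━┛              
                                              
                                              
                                              
                                              
                                              


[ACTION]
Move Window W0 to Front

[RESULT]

   [ ] index.yaml              ┃──┨           
   [ ] database.txt            ┃..┃           
   [-] components/             ┃..┃           
     [ ] lib/                  ┃..┃           
       [ ] server.c            ┃..┃           
       [ ] handler.css         ┃..┃           
     [ ] parser.py             ┃..┃           
     [-] assets/               ┃.♣┃           
       [ ] router.py           ┃♣♣┃           
       [x] config.json         ┃.♣┃           
       [ ] parser.toml         ┃.♣┃           
   [ ] tests/                  ┃..┃           
     [ ] parser.yaml           ┃━━┛           
     [ ] templates/            ┃              
       [ ] setup.py            ┃              
━━━━━━━━━━━━━━━━━━━━━━━━━━━━━━━┛              
                                              
                                              
                                              
                                              
                                              


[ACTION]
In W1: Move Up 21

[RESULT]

   [ ] index.yaml              ┃──┨           
   [ ] database.txt            ┃  ┃           
   [-] components/             ┃  ┃           
     [ ] lib/                  ┃  ┃           
       [ ] server.c            ┃  ┃           
       [ ] handler.css         ┃  ┃           
     [ ] parser.py             ┃..┃           
     [-] assets/               ┃..┃           
       [ ] router.py           ┃..┃           
       [x] config.json         ┃..┃           
       [ ] parser.toml         ┃..┃           
   [ ] tests/                  ┃..┃           
     [ ] parser.yaml           ┃━━┛           
     [ ] templates/            ┃              
       [ ] setup.py            ┃              
━━━━━━━━━━━━━━━━━━━━━━━━━━━━━━━┛              
                                              
                                              
                                              
                                              
                                              


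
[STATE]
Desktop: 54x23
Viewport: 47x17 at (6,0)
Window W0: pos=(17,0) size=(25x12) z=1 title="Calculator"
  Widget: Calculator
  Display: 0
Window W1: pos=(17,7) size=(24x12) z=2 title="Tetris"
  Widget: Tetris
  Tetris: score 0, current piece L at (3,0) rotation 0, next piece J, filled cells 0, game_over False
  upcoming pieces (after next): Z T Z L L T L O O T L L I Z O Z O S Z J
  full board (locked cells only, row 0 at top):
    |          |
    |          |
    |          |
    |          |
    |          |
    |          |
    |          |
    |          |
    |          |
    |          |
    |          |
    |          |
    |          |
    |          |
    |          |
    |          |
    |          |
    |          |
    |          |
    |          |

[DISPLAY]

           ┏━━━━━━━━━━━━━━━━━━━━━━━┓           
           ┃ Calculator            ┃           
           ┠───────────────────────┨           
           ┃                      0┃           
           ┃┌───┬───┬───┬───┐      ┃           
           ┃│ 7 │ 8 │ 9 │ ÷ │      ┃           
           ┃├───┼───┼───┼───┤      ┃           
           ┏━━━━━━━━━━━━━━━━━━━━━━┓┃           
           ┃ Tetris               ┃┃           
           ┠──────────────────────┨┃           
           ┃          │Next:      ┃┃           
           ┃          │█          ┃┛           
           ┃          │███        ┃            
           ┃          │           ┃            
           ┃          │           ┃            
           ┃          │           ┃            
           ┃          │Score:     ┃            


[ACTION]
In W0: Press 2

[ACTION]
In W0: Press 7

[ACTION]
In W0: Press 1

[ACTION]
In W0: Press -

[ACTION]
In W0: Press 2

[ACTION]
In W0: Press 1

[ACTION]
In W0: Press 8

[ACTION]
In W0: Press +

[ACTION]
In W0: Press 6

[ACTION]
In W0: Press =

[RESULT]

           ┏━━━━━━━━━━━━━━━━━━━━━━━┓           
           ┃ Calculator            ┃           
           ┠───────────────────────┨           
           ┃                     59┃           
           ┃┌───┬───┬───┬───┐      ┃           
           ┃│ 7 │ 8 │ 9 │ ÷ │      ┃           
           ┃├───┼───┼───┼───┤      ┃           
           ┏━━━━━━━━━━━━━━━━━━━━━━┓┃           
           ┃ Tetris               ┃┃           
           ┠──────────────────────┨┃           
           ┃          │Next:      ┃┃           
           ┃          │█          ┃┛           
           ┃          │███        ┃            
           ┃          │           ┃            
           ┃          │           ┃            
           ┃          │           ┃            
           ┃          │Score:     ┃            
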